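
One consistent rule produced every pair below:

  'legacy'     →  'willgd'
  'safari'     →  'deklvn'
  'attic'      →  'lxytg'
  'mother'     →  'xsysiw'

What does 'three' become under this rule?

Shifts by position in legacy: pos 0: l→w (+11), pos 1: e→i (+4), pos 2: g→l (+5), pos 3: a→l (+11), pos 4: c→g (+4), pos 5: y→d (+5) — repeating every 3. A repeating key of period 3 is used — shifts +11, +4, +5 over and over.
For three: t+11=e, h+4=l, r+5=w, e+11=p, e+4=i.

elwpi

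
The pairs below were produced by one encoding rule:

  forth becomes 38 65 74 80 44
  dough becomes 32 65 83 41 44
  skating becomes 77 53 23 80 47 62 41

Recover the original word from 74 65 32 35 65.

The formula is n = 3×(alphabet index, a=1) + 20.
Reversing it on 74 65 32 35 65: 74→(74−20)÷3=18=r, 65→(65−20)÷3=15=o, 32→(32−20)÷3=4=d, 35→(35−20)÷3=5=e, 65→(65−20)÷3=15=o.

rodeo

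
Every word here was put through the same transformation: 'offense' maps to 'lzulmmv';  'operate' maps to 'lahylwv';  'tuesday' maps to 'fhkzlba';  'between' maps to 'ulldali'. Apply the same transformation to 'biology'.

fnvsvpi

The output letters match the input read backwards, each shifted +7: offense reversed is esneffo. Two steps: reverse the string, then apply a Caesar shift of +7.
On biology: reverse → ygoloib; then shift: y+7=f, g+7=n, o+7=v, l+7=s, o+7=v, i+7=p, b+7=i.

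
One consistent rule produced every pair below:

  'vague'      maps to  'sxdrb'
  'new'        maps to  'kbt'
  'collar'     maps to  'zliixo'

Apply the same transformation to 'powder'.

mltabo

Compare letters: v→s is +23, a→x is +23, g→d is +23 — a constant shift. This is a Caesar cipher with shift 23.
On powder: p+23=m, o+23=l, w+23=t, d+23=a, e+23=b, r+23=o.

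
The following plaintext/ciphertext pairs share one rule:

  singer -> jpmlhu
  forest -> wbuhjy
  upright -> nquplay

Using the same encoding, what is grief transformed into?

luphw

s(18)→j(9) and i(8)→p(15) fit y≡15x+25 (mod 26); the inverse of 15 mod 26 is 7. Treating letters as 0–25, the rule is x ↦ 15x + 25 (mod 26).
For grief: g(6)→15·6+25≡11=l; r(17)→15·17+25≡20=u; i(8)→15·8+25≡15=p; e(4)→15·4+25≡7=h; f(5)→15·5+25≡22=w (all mod 26).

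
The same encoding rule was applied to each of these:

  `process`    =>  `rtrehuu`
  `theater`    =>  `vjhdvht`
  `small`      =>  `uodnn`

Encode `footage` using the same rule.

hrrvdih

Two shifts are in play — +3 for a/e/i/o/u, +2 for every other letter.
For footage: f(cons)+2=h, o(vowel)+3=r, o(vowel)+3=r, t(cons)+2=v, a(vowel)+3=d, g(cons)+2=i, e(vowel)+3=h.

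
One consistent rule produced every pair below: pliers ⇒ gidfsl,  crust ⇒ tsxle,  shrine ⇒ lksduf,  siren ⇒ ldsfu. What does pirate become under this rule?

p(15)→g(6) and l(11)→i(8) fit y≡19x+7 (mod 26); the inverse of 19 mod 26 is 11. Treating letters as 0–25, the rule is x ↦ 19x + 7 (mod 26).
On pirate: p(15)→19·15+7≡6=g; i(8)→19·8+7≡3=d; r(17)→19·17+7≡18=s; a(0)→19·0+7≡7=h; t(19)→19·19+7≡4=e; e(4)→19·4+7≡5=f (all mod 26).

gdshef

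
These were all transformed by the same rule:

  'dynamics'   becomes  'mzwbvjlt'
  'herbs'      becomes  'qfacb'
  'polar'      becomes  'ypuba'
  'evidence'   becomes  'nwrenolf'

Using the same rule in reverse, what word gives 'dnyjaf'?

umpire

The shifts repeat in a cycle of length 2: positions 0,1,… shift by +9, +1, then the pattern repeats.
Reversing it on dnyjaf: d−9=u, n−1=m, y−9=p, j−1=i, a−9=r, f−1=e.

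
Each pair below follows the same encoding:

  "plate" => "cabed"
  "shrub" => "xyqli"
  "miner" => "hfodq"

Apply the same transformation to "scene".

p(15)→c(2) and l(11)→a(0) fit y≡7x+1 (mod 26); the inverse of 7 mod 26 is 15. Treating letters as 0–25, the rule is x ↦ 7x + 1 (mod 26).
On scene: s(18)→7·18+1≡23=x; c(2)→7·2+1≡15=p; e(4)→7·4+1≡3=d; n(13)→7·13+1≡14=o; e(4)→7·4+1≡3=d (all mod 26).

xpdod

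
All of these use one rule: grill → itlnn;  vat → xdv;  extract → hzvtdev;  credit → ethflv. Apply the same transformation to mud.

oxf

The shift depends on letter class: consonant g→i is +2, but vowel i→l is +3. Vowels shift forward by 3 and consonants shift forward by 2.
On mud: m(cons)+2=o, u(vowel)+3=x, d(cons)+2=f.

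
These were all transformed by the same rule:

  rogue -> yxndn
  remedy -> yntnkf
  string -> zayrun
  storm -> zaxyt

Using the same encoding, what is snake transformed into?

zujrn

The shift depends on letter class: consonant r→y is +7, but vowel o→x is +9. Two shifts are in play — +9 for a/e/i/o/u, +7 for every other letter.
On snake: s(cons)+7=z, n(cons)+7=u, a(vowel)+9=j, k(cons)+7=r, e(vowel)+9=n.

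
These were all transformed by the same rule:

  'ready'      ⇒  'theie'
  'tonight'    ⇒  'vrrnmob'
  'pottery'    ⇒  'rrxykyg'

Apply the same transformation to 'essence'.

gvwjtjm

In ready: r→t is +2, e→h is +3, a→e is +4, d→i is +5 — the shift increases by 1 each position. The shift increases by 1 at each position, starting from +2: 2, 3, 4, ….
On essence: e+2=g, s+3=v, s+4=w, e+5=j, n+6=t, c+7=j, e+8=m.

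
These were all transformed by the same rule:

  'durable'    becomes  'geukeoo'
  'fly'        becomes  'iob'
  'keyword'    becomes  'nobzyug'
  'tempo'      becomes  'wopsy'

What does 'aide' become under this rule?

ksgo

Vowels shift forward by 10 and consonants shift forward by 3.
On aide: a(vowel)+10=k, i(vowel)+10=s, d(cons)+3=g, e(vowel)+10=o.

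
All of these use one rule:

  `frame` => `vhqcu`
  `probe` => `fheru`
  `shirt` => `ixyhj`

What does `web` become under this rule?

mur

Every letter moves 16 places later in the alphabet, wrapping around z→a.
For web: w+16=m, e+16=u, b+16=r.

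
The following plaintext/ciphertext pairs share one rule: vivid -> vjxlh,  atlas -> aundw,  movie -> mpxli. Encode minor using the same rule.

The shift increases by 1 at each position, starting from +0: 0, 1, 2, ….
Applying it to minor: m+0=m, i+1=j, n+2=p, o+3=r, r+4=v.

mjprv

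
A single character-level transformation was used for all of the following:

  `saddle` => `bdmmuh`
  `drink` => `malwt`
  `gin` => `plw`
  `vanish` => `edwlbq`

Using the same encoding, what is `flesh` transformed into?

The shift depends on letter class: consonant s→b is +9, but vowel a→d is +3. The rule splits by letter class: vowels +3, consonants +9.
For flesh: f(cons)+9=o, l(cons)+9=u, e(vowel)+3=h, s(cons)+9=b, h(cons)+9=q.

ouhbq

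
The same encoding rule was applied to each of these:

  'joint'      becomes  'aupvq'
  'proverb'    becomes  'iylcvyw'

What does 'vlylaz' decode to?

The output letters match the input read backwards, each shifted +7: joint reversed is tnioj. Read the word backwards and shift each letter +7.
Undoing it on vlylaz: shift back: v−7=o, l−7=e, y−7=r, l−7=e, a−7=t, z−7=s → oerets; then reverse → stereo.

stereo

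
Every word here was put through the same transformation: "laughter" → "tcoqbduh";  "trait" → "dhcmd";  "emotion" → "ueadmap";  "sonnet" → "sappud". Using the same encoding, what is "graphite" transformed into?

qhclbmdu

l(11)→t(19) and a(0)→c(2) fit y≡11x+2 (mod 26); the inverse of 11 mod 26 is 19. This is an affine cipher: with a=0,…,z=25, each position x becomes (11x+2) mod 26.
Applying it to graphite: g(6)→11·6+2≡16=q; r(17)→11·17+2≡7=h; a(0)→11·0+2≡2=c; p(15)→11·15+2≡11=l; h(7)→11·7+2≡1=b; i(8)→11·8+2≡12=m; t(19)→11·19+2≡3=d; e(4)→11·4+2≡20=u (all mod 26).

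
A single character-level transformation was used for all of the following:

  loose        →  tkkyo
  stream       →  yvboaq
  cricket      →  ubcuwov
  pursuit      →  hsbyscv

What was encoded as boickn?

l(11)→t(19) and o(14)→k(10) fit y≡23x+0 (mod 26); the inverse of 23 mod 26 is 17. Treating letters as 0–25, the rule is x ↦ 23x + 0 (mod 26).
Undoing it on boickn: b(1)→17·(1−0)≡17=r; o(14)→17·(14−0)≡4=e; i(8)→17·(8−0)≡6=g; c(2)→17·(2−0)≡8=i; k(10)→17·(10−0)≡14=o; n(13)→17·(13−0)≡13=n (all mod 26).

region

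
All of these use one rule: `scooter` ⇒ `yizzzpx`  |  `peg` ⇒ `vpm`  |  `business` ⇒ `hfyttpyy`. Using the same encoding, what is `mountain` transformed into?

szftzltt

The shift depends on letter class: consonant s→y is +6, but vowel o→z is +11. The rule splits by letter class: vowels +11, consonants +6.
For mountain: m(cons)+6=s, o(vowel)+11=z, u(vowel)+11=f, n(cons)+6=t, t(cons)+6=z, a(vowel)+11=l, i(vowel)+11=t, n(cons)+6=t.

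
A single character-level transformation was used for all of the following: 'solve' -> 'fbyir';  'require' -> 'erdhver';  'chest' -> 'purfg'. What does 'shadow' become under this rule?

funqbj

Compare letters: s→f is +13, o→b is +13, l→y is +13 — a constant shift. Every letter moves 13 places later in the alphabet, wrapping around z→a.
For shadow: s+13=f, h+13=u, a+13=n, d+13=q, o+13=b, w+13=j.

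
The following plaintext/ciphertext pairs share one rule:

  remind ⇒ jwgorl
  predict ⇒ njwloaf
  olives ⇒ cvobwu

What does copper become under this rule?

acnnwj

r(17)→j(9) and e(4)→w(22) fit y≡11x+4 (mod 26); the inverse of 11 mod 26 is 19. Each letter's alphabet position (a=0..z=25) is mapped through 11·x+4 mod 26 — an affine cipher.
For copper: c(2)→11·2+4≡0=a; o(14)→11·14+4≡2=c; p(15)→11·15+4≡13=n; p(15)→11·15+4≡13=n; e(4)→11·4+4≡22=w; r(17)→11·17+4≡9=j (all mod 26).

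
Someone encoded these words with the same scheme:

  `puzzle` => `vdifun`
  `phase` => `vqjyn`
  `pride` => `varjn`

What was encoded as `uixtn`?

Shifts by position in puzzle: pos 0: p→v (+6), pos 1: u→d (+9), pos 2: z→i (+9), pos 3: z→f (+6), pos 4: l→u (+9), pos 5: e→n (+9) — repeating every 3. It's a Vigenère-style cipher with numeric key [6,9,9]: position i shifts by key[i mod 3].
Decoding uixtn: u−6=o, i−9=z, x−9=o, t−6=n, n−9=e.

ozone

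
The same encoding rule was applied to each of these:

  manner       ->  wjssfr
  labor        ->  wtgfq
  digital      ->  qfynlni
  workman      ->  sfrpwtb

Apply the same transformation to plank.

psfqu

The output letters match the input read backwards, each shifted +5: manner reversed is rennam. The word is reversed, then every letter is shifted forward by 5.
Applying it to plank: reverse → knalp; then shift: k+5=p, n+5=s, a+5=f, l+5=q, p+5=u.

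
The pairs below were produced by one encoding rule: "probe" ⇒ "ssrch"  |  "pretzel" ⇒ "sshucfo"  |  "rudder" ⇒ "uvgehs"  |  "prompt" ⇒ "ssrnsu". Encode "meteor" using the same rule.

pfwfrs

Shifts by position in probe: pos 0: p→s (+3), pos 1: r→s (+1), pos 2: o→r (+3), pos 3: b→c (+1) — repeating every 2. The shifts repeat in a cycle of length 2: positions 0,1,… shift by +3, +1, then the pattern repeats.
Applying it to meteor: m+3=p, e+1=f, t+3=w, e+1=f, o+3=r, r+1=s.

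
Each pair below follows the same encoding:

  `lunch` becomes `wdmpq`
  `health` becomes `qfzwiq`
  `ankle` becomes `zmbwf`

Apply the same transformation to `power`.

Treating letters as 0–25, the rule is x ↦ 21x + 25 (mod 26).
Applying it to power: p(15)→21·15+25≡2=c; o(14)→21·14+25≡7=h; w(22)→21·22+25≡19=t; e(4)→21·4+25≡5=f; r(17)→21·17+25≡18=s (all mod 26).

chtfs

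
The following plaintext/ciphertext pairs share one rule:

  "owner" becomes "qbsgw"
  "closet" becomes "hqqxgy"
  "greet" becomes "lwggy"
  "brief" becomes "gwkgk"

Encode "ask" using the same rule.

The shift depends on letter class: consonant w→b is +5, but vowel o→q is +2. Vowels shift forward by 2 and consonants shift forward by 5.
Applying it to ask: a(vowel)+2=c, s(cons)+5=x, k(cons)+5=p.

cxp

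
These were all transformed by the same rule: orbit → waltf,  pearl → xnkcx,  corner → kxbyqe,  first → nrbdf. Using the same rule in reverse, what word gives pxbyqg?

hornet

In orbit: o→w is +8, r→a is +9, b→l is +10, i→t is +11 — the shift increases by 1 each position. Each letter shifts forward by (position + 8), i.e. 8, 9, 10, … — the shift grows by one for each successive letter.
Undoing it on pxbyqg: p−8=h, x−9=o, b−10=r, y−11=n, q−12=e, g−13=t.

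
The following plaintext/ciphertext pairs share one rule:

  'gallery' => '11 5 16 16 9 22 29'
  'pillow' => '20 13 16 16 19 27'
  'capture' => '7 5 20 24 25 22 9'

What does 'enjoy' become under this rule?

g is letter #7 and maps to 11: an offset of 4. Letters become their 1-based position plus 4 (so a→5, b→6, …).
For enjoy: e=5→9, n=14→18, j=10→14, o=15→19, y=25→29.

9 18 14 19 29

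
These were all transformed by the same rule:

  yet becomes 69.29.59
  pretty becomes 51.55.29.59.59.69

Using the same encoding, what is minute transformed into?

y(#25)→69 and e(#5)→29: differences scale by 2, so n = 2·pos + 19. Each letter becomes 2×(its alphabet position, a=1..z=26) + 19.
For minute: m=13→45, i=9→37, n=14→47, u=21→61, t=20→59, e=5→29.

45.37.47.61.59.29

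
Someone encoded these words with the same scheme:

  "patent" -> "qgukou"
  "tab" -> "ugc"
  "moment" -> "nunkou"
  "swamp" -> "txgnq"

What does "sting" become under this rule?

tuooh

The shift depends on letter class: consonant p→q is +1, but vowel a→g is +6. Vowels shift forward by 6 and consonants shift forward by 1.
On sting: s(cons)+1=t, t(cons)+1=u, i(vowel)+6=o, n(cons)+1=o, g(cons)+1=h.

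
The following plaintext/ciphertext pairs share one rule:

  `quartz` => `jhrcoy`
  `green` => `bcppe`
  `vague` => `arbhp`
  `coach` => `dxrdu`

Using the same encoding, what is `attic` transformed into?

roond

q(16)→j(9) and u(20)→h(7) fit y≡19x+17 (mod 26); the inverse of 19 mod 26 is 11. Each letter's alphabet position (a=0..z=25) is mapped through 19·x+17 mod 26 — an affine cipher.
On attic: a(0)→19·0+17≡17=r; t(19)→19·19+17≡14=o; t(19)→19·19+17≡14=o; i(8)→19·8+17≡13=n; c(2)→19·2+17≡3=d (all mod 26).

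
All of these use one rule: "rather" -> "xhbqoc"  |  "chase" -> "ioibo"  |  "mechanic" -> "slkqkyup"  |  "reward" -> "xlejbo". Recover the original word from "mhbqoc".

gather

Each letter shifts forward by (position + 6), i.e. 6, 7, 8, … — the shift grows by one for each successive letter.
Decoding mhbqoc: m−6=g, h−7=a, b−8=t, q−9=h, o−10=e, c−11=r.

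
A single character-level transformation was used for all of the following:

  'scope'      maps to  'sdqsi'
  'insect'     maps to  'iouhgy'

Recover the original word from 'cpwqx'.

In scope: s→s is +0, c→d is +1, o→q is +2, p→s is +3 — the shift increases by 1 each position. Each letter shifts forward by its position index (0, 1, 2, …) — the shift grows by one for each successive letter.
Decoding cpwqx: c−0=c, p−1=o, w−2=u, q−3=n, x−4=t.

count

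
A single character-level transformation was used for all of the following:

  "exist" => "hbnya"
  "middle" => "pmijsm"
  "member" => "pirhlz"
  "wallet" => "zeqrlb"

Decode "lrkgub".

In exist: e→h is +3, x→b is +4, i→n is +5, s→y is +6 — the shift increases by 1 each position. The shift increases by 1 at each position, starting from +3: 3, 4, 5, ….
Reversing it on lrkgub: l−3=i, r−4=n, k−5=f, g−6=a, u−7=n, b−8=t.

infant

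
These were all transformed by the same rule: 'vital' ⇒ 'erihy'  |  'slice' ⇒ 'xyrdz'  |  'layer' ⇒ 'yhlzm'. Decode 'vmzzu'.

green

v(21)→e(4) and i(8)→r(17) fit y≡11x+7 (mod 26); the inverse of 11 mod 26 is 19. Treating letters as 0–25, the rule is x ↦ 11x + 7 (mod 26).
Undoing it on vmzzu: v(21)→19·(21−7)≡6=g; m(12)→19·(12−7)≡17=r; z(25)→19·(25−7)≡4=e; z(25)→19·(25−7)≡4=e; u(20)→19·(20−7)≡13=n (all mod 26).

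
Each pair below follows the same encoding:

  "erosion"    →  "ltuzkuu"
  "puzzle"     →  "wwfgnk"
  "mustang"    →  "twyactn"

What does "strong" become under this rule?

zvxvpm

Shifts by position in erosion: pos 0: e→l (+7), pos 1: r→t (+2), pos 2: o→u (+6), pos 3: s→z (+7), pos 4: i→k (+2), pos 5: o→u (+6) — repeating every 3. The shifts repeat in a cycle of length 3: positions 0,1,… shift by +7, +2, +6, then the pattern repeats.
On strong: s+7=z, t+2=v, r+6=x, o+7=v, n+2=p, g+6=m.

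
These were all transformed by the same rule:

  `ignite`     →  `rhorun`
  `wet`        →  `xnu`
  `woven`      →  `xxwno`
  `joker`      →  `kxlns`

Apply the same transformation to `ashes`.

The shift depends on letter class: consonant g→h is +1, but vowel i→r is +9. Two shifts are in play — +9 for a/e/i/o/u, +1 for every other letter.
Applying it to ashes: a(vowel)+9=j, s(cons)+1=t, h(cons)+1=i, e(vowel)+9=n, s(cons)+1=t.

jtint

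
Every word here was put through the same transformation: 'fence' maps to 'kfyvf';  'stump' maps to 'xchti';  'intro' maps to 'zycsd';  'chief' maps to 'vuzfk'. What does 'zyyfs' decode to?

inner

f(5)→k(10) and e(4)→f(5) fit y≡5x+11 (mod 26); the inverse of 5 mod 26 is 21. This is an affine cipher: with a=0,…,z=25, each position x becomes (5x+11) mod 26.
Reversing it on zyyfs: z(25)→21·(25−11)≡8=i; y(24)→21·(24−11)≡13=n; y(24)→21·(24−11)≡13=n; f(5)→21·(5−11)≡4=e; s(18)→21·(18−11)≡17=r (all mod 26).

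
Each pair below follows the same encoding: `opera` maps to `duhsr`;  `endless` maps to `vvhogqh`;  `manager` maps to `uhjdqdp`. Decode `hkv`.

Two steps: reverse the string, then apply a Caesar shift of +3.
Undoing it on hkv: shift back: h−3=e, k−3=h, v−3=s → ehs; then reverse → she.

she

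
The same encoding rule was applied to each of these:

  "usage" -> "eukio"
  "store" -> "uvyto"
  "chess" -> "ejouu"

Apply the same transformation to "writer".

ytsvot

The shift depends on letter class: consonant s→u is +2, but vowel u→e is +10. The rule splits by letter class: vowels +10, consonants +2.
Applying it to writer: w(cons)+2=y, r(cons)+2=t, i(vowel)+10=s, t(cons)+2=v, e(vowel)+10=o, r(cons)+2=t.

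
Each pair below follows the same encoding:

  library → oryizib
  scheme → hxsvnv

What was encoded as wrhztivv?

Letters are reflected about the middle of the alphabet (position → 25−position): Atbash.
Undoing it on wrhztivv: w↔d, r↔i, h↔s, z↔a, t↔g, i↔r, v↔e, v↔e.

disagree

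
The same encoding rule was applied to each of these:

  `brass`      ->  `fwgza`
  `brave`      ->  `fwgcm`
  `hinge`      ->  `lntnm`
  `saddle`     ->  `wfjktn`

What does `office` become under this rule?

Letter i (0-indexed) is shifted by i+4, so successive shifts are 4, 5, 6, ….
For office: o+4=s, f+5=k, f+6=l, i+7=p, c+8=k, e+9=n.

sklpkn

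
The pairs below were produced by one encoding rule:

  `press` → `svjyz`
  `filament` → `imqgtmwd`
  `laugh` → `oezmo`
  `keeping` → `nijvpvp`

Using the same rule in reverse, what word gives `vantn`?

Letter i (0-indexed) is shifted by i+3, so successive shifts are 3, 4, 5, ….
Reversing it on vantn: v−3=s, a−4=w, n−5=i, t−6=n, n−7=g.

swing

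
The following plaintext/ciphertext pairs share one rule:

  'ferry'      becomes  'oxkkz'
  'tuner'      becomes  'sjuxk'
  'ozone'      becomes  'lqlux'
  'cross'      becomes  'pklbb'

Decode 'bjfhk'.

This is an affine cipher: with a=0,…,z=25, each position x becomes (17x+7) mod 26.
Reversing it on bjfhk: b(1)→23·(1−7)≡18=s; j(9)→23·(9−7)≡20=u; f(5)→23·(5−7)≡6=g; h(7)→23·(7−7)≡0=a; k(10)→23·(10−7)≡17=r (all mod 26).

sugar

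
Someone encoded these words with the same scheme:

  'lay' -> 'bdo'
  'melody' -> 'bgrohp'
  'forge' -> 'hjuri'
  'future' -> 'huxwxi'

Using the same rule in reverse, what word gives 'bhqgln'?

kidney

The output letters match the input read backwards, each shifted +3: lay reversed is yal. The word is reversed, then every letter is shifted forward by 3.
Undoing it on bhqgln: shift back: b−3=y, h−3=e, q−3=n, g−3=d, l−3=i, n−3=k → yendik; then reverse → kidney.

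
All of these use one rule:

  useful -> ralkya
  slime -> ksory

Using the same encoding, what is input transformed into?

The output letters match the input read backwards, each shifted +6: useful reversed is lufesu. Read the word backwards and shift each letter +6.
On input: reverse → tupni; then shift: t+6=z, u+6=a, p+6=v, n+6=t, i+6=o.

zavto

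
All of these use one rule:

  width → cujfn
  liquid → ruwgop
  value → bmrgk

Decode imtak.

Shifts by position in width: pos 0: w→c (+6), pos 1: i→u (+12), pos 2: d→j (+6), pos 3: t→f (+12) — repeating every 2. The shifts repeat in a cycle of length 2: positions 0,1,… shift by +6, +12, then the pattern repeats.
Undoing it on imtak: i−6=c, m−12=a, t−6=n, a−12=o, k−6=e.

canoe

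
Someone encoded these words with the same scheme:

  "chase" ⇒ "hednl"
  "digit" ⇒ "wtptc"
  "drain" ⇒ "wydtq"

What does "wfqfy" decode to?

c(2)→h(7) and h(7)→e(4) fit y≡15x+3 (mod 26); the inverse of 15 mod 26 is 7. Treating letters as 0–25, the rule is x ↦ 15x + 3 (mod 26).
Undoing it on wfqfy: w(22)→7·(22−3)≡3=d; f(5)→7·(5−3)≡14=o; q(16)→7·(16−3)≡13=n; f(5)→7·(5−3)≡14=o; y(24)→7·(24−3)≡17=r (all mod 26).

donor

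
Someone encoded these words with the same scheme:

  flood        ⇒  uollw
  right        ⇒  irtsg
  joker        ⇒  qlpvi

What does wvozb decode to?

delay

Each pair mirrors across the alphabet (f↔u, l↔o, o↔l): positions sum to 25. This is the alphabet-reversal cipher (Atbash): a becomes z, b becomes y, etc.
Undoing it on wvozb: w↔d, v↔e, o↔l, z↔a, b↔y.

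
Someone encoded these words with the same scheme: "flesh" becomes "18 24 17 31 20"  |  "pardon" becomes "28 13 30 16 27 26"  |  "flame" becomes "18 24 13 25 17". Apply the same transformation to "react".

30 17 13 15 32

f is letter #6 and maps to 18: an offset of 12. Each letter is replaced by its alphabet position (a=1..z=26) + 12.
Applying it to react: r=18→30, e=5→17, a=1→13, c=3→15, t=20→32.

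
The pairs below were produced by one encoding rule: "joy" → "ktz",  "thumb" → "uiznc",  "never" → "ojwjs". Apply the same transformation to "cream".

The rule splits by letter class: vowels +5, consonants +1.
On cream: c(cons)+1=d, r(cons)+1=s, e(vowel)+5=j, a(vowel)+5=f, m(cons)+1=n.

dsjfn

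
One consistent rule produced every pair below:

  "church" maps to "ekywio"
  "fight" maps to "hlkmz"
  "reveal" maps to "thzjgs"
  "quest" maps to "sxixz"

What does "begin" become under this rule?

dhknt

In church: c→e is +2, h→k is +3, u→y is +4, r→w is +5 — the shift increases by 1 each position. Letter i (0-indexed) is shifted by i+2, so successive shifts are 2, 3, 4, ….
For begin: b+2=d, e+3=h, g+4=k, i+5=n, n+6=t.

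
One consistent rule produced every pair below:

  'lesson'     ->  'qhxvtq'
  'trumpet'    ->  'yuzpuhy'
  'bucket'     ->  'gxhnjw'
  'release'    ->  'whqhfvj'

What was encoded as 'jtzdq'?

equal

Shifts by position in lesson: pos 0: l→q (+5), pos 1: e→h (+3), pos 2: s→x (+5), pos 3: s→v (+3) — repeating every 2. The shifts repeat in a cycle of length 2: positions 0,1,… shift by +5, +3, then the pattern repeats.
Undoing it on jtzdq: j−5=e, t−3=q, z−5=u, d−3=a, q−5=l.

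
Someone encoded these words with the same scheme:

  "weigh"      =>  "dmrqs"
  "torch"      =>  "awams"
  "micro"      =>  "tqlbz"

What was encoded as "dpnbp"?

where

In weigh: w→d is +7, e→m is +8, i→r is +9, g→q is +10 — the shift increases by 1 each position. The shift increases by 1 at each position, starting from +7: 7, 8, 9, ….
Undoing it on dpnbp: d−7=w, p−8=h, n−9=e, b−10=r, p−11=e.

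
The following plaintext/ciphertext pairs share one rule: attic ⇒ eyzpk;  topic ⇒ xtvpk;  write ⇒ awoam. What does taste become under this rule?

In attic: a→e is +4, t→y is +5, t→z is +6, i→p is +7 — the shift increases by 1 each position. The shift increases by 1 at each position, starting from +4: 4, 5, 6, ….
On taste: t+4=x, a+5=f, s+6=y, t+7=a, e+8=m.

xfyam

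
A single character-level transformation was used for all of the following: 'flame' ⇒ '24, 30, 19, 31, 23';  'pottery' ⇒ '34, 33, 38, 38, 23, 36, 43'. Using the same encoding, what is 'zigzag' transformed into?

44, 27, 25, 44, 19, 25

f is letter #6 and maps to 24: an offset of 18. Letters become their 1-based position plus 18 (so a→19, b→20, …).
For zigzag: z=26→44, i=9→27, g=7→25, z=26→44, a=1→19, g=7→25.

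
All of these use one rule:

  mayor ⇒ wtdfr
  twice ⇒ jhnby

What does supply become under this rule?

dquuzx

The output letters match the input read backwards, each shifted +5: mayor reversed is royam. Read the word backwards and shift each letter +5.
On supply: reverse → ylppus; then shift: y+5=d, l+5=q, p+5=u, p+5=u, u+5=z, s+5=x.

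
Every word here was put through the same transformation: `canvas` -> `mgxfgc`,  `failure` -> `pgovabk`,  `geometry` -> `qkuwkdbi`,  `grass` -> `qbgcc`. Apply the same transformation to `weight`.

gkoqrd

The shift depends on letter class: consonant c→m is +10, but vowel a→g is +6. Two shifts are in play — +6 for a/e/i/o/u, +10 for every other letter.
For weight: w(cons)+10=g, e(vowel)+6=k, i(vowel)+6=o, g(cons)+10=q, h(cons)+10=r, t(cons)+10=d.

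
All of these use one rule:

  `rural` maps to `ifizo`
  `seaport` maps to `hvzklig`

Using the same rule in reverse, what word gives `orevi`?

liver

Each pair mirrors across the alphabet (r↔i, u↔f, r↔i): positions sum to 25. This is the alphabet-reversal cipher (Atbash): a becomes z, b becomes y, etc.
Undoing it on orevi: o↔l, r↔i, e↔v, v↔e, i↔r.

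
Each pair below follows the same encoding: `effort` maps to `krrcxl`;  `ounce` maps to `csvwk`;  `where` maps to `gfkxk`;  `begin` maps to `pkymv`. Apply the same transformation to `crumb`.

wxsop

e(4)→k(10) and f(5)→r(17) fit y≡7x+8 (mod 26); the inverse of 7 mod 26 is 15. Treating letters as 0–25, the rule is x ↦ 7x + 8 (mod 26).
For crumb: c(2)→7·2+8≡22=w; r(17)→7·17+8≡23=x; u(20)→7·20+8≡18=s; m(12)→7·12+8≡14=o; b(1)→7·1+8≡15=p (all mod 26).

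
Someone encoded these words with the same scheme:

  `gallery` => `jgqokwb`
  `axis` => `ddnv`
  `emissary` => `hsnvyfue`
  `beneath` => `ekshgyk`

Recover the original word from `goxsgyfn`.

dispatch

Shifts by position in gallery: pos 0: g→j (+3), pos 1: a→g (+6), pos 2: l→q (+5), pos 3: l→o (+3), pos 4: e→k (+6), pos 5: r→w (+5) — repeating every 3. It's a Vigenère-style cipher with numeric key [3,6,5]: position i shifts by key[i mod 3].
Decoding goxsgyfn: g−3=d, o−6=i, x−5=s, s−3=p, g−6=a, y−5=t, f−3=c, n−6=h.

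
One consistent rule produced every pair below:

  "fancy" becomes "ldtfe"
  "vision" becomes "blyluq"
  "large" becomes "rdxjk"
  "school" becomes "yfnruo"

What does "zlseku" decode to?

timber

Shifts by position in fancy: pos 0: f→l (+6), pos 1: a→d (+3), pos 2: n→t (+6), pos 3: c→f (+3) — repeating every 2. It's a Vigenère-style cipher with numeric key [6,3]: position i shifts by key[i mod 2].
Reversing it on zlseku: z−6=t, l−3=i, s−6=m, e−3=b, k−6=e, u−3=r.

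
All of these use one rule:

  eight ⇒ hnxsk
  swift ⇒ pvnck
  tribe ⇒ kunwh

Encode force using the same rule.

cjurh

e(4)→h(7) and i(8)→n(13) fit y≡21x+1 (mod 26); the inverse of 21 mod 26 is 5. Treating letters as 0–25, the rule is x ↦ 21x + 1 (mod 26).
On force: f(5)→21·5+1≡2=c; o(14)→21·14+1≡9=j; r(17)→21·17+1≡20=u; c(2)→21·2+1≡17=r; e(4)→21·4+1≡7=h (all mod 26).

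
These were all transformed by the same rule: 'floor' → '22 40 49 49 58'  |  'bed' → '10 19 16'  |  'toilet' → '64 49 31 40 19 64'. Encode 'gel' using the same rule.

25 19 40

Each letter becomes 3×(its alphabet position, a=1..z=26) + 4.
For gel: g=7→25, e=5→19, l=12→40.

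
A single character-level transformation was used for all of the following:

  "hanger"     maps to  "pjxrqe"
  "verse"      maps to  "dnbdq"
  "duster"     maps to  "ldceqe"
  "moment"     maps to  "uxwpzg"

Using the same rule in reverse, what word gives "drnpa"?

In hanger: h→p is +8, a→j is +9, n→x is +10, g→r is +11 — the shift increases by 1 each position. The shift increases by 1 at each position, starting from +8: 8, 9, 10, ….
Decoding drnpa: d−8=v, r−9=i, n−10=d, p−11=e, a−12=o.

video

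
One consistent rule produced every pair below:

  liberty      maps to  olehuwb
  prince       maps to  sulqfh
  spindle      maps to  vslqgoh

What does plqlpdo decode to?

Compare letters: l→o is +3, i→l is +3, b→e is +3 — a constant shift. It's a constant shift of +3 (ROT3).
Reversing it on plqlpdo: p−3=m, l−3=i, q−3=n, l−3=i, p−3=m, d−3=a, o−3=l.

minimal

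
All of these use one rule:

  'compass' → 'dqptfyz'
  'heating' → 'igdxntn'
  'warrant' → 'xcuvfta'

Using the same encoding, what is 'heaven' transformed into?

igdzjt

Each letter shifts forward by (position + 1), i.e. 1, 2, 3, … — the shift grows by one for each successive letter.
On heaven: h+1=i, e+2=g, a+3=d, v+4=z, e+5=j, n+6=t.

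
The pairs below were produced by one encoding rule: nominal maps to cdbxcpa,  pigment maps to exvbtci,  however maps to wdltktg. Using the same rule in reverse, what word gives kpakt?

valve

This is a Caesar cipher with shift 15.
Undoing it on kpakt: k−15=v, p−15=a, a−15=l, k−15=v, t−15=e.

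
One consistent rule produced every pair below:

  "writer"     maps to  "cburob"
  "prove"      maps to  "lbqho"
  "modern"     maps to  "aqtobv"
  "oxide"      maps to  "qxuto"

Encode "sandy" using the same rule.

wivts

w(22)→c(2) and r(17)→b(1) fit y≡21x+8 (mod 26); the inverse of 21 mod 26 is 5. Treating letters as 0–25, the rule is x ↦ 21x + 8 (mod 26).
Applying it to sandy: s(18)→21·18+8≡22=w; a(0)→21·0+8≡8=i; n(13)→21·13+8≡21=v; d(3)→21·3+8≡19=t; y(24)→21·24+8≡18=s (all mod 26).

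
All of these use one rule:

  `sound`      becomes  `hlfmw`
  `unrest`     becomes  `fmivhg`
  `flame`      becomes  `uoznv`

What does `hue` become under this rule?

Each pair mirrors across the alphabet (s↔h, o↔l, u↔f): positions sum to 25. Each letter is replaced by its mirror in the alphabet: a↔z, b↔y, c↔x, and so on (the Atbash cipher).
On hue: h↔s, u↔f, e↔v.

sfv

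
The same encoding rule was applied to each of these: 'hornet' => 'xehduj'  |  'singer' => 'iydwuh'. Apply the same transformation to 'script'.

ishyfj

It's a constant shift of +16 (ROT16).
For script: s+16=i, c+16=s, r+16=h, i+16=y, p+16=f, t+16=j.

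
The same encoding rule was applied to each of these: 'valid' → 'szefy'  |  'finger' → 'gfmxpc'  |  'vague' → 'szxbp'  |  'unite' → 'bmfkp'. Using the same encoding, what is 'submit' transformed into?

v(21)→s(18) and a(0)→z(25) fit y≡17x+25 (mod 26); the inverse of 17 mod 26 is 23. This is an affine cipher: with a=0,…,z=25, each position x becomes (17x+25) mod 26.
On submit: s(18)→17·18+25≡19=t; u(20)→17·20+25≡1=b; b(1)→17·1+25≡16=q; m(12)→17·12+25≡21=v; i(8)→17·8+25≡5=f; t(19)→17·19+25≡10=k (all mod 26).

tbqvfk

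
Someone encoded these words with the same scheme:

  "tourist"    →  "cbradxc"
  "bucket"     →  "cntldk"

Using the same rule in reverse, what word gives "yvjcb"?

stamp

The output letters match the input read backwards, each shifted +9: tourist reversed is tsiruot. Two steps: reverse the string, then apply a Caesar shift of +9.
Undoing it on yvjcb: shift back: y−9=p, v−9=m, j−9=a, c−9=t, b−9=s → pmats; then reverse → stamp.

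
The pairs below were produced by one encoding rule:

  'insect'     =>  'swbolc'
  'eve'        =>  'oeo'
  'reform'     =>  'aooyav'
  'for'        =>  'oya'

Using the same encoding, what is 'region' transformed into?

Two shifts are in play — +10 for a/e/i/o/u, +9 for every other letter.
On region: r(cons)+9=a, e(vowel)+10=o, g(cons)+9=p, i(vowel)+10=s, o(vowel)+10=y, n(cons)+9=w.

aopsyw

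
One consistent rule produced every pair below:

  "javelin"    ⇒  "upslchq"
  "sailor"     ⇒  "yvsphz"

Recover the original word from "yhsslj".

cellar

The output letters match the input read backwards, each shifted +7: javelin reversed is nilevaj. Two steps: reverse the string, then apply a Caesar shift of +7.
Reversing it on yhsslj: shift back: y−7=r, h−7=a, s−7=l, s−7=l, l−7=e, j−7=c → rallec; then reverse → cellar.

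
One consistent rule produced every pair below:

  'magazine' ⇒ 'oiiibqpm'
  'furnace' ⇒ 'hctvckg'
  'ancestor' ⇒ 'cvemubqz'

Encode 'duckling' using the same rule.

Shifts by position in magazine: pos 0: m→o (+2), pos 1: a→i (+8), pos 2: g→i (+2), pos 3: a→i (+8) — repeating every 2. It's a Vigenère-style cipher with numeric key [2,8]: position i shifts by key[i mod 2].
Applying it to duckling: d+2=f, u+8=c, c+2=e, k+8=s, l+2=n, i+8=q, n+2=p, g+8=o.

fcesnqpo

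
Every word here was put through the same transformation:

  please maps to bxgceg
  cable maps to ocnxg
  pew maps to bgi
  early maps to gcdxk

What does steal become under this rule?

efgcx

The shift depends on letter class: consonant p→b is +12, but vowel e→g is +2. The rule splits by letter class: vowels +2, consonants +12.
For steal: s(cons)+12=e, t(cons)+12=f, e(vowel)+2=g, a(vowel)+2=c, l(cons)+12=x.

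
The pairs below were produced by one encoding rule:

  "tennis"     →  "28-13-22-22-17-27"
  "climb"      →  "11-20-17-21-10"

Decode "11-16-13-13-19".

cheek

t is letter #20 and maps to 28: an offset of 8. Each letter is replaced by its alphabet position (a=1..z=26) + 8.
Undoing it on 11-16-13-13-19: 11→(11−8)÷1=3=c, 16→(16−8)÷1=8=h, 13→(13−8)÷1=5=e, 13→(13−8)÷1=5=e, 19→(19−8)÷1=11=k.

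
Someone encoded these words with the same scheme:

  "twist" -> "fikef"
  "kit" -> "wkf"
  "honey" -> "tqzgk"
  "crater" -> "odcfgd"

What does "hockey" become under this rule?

tqowgk

The shift depends on letter class: consonant t→f is +12, but vowel i→k is +2. The rule splits by letter class: vowels +2, consonants +12.
On hockey: h(cons)+12=t, o(vowel)+2=q, c(cons)+12=o, k(cons)+12=w, e(vowel)+2=g, y(cons)+12=k.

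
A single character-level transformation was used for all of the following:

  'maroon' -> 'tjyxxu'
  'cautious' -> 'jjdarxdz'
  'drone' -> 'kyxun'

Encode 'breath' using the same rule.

The shift depends on letter class: consonant m→t is +7, but vowel a→j is +9. The rule splits by letter class: vowels +9, consonants +7.
For breath: b(cons)+7=i, r(cons)+7=y, e(vowel)+9=n, a(vowel)+9=j, t(cons)+7=a, h(cons)+7=o.

iynjao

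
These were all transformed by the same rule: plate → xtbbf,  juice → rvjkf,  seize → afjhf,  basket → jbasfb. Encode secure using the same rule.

The shift depends on letter class: consonant p→x is +8, but vowel a→b is +1. The rule splits by letter class: vowels +1, consonants +8.
For secure: s(cons)+8=a, e(vowel)+1=f, c(cons)+8=k, u(vowel)+1=v, r(cons)+8=z, e(vowel)+1=f.

afkvzf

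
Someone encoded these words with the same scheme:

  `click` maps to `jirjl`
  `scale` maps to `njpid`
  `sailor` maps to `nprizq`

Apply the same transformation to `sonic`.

c(2)→j(9) and l(11)→i(8) fit y≡23x+15 (mod 26); the inverse of 23 mod 26 is 17. Treating letters as 0–25, the rule is x ↦ 23x + 15 (mod 26).
On sonic: s(18)→23·18+15≡13=n; o(14)→23·14+15≡25=z; n(13)→23·13+15≡2=c; i(8)→23·8+15≡17=r; c(2)→23·2+15≡9=j (all mod 26).

nzcrj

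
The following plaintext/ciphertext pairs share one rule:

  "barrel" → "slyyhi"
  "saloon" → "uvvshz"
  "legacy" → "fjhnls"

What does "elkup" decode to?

The output letters match the input read backwards, each shifted +7: barrel reversed is lerrab. The word is reversed, then every letter is shifted forward by 7.
Decoding elkup: shift back: e−7=x, l−7=e, k−7=d, u−7=n, p−7=i → xedni; then reverse → index.

index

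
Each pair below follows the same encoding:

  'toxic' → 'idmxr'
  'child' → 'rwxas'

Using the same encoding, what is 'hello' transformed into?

wtaad

Compare letters: t→i is +15, o→d is +15, x→m is +15 — a constant shift. It's a constant shift of +15 (ROT15).
On hello: h+15=w, e+15=t, l+15=a, l+15=a, o+15=d.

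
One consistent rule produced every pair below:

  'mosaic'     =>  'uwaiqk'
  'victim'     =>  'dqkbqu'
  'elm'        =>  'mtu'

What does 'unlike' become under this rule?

Each letter is shifted forward by 8 in the alphabet (a Caesar shift of +8).
Applying it to unlike: u+8=c, n+8=v, l+8=t, i+8=q, k+8=s, e+8=m.

cvtqsm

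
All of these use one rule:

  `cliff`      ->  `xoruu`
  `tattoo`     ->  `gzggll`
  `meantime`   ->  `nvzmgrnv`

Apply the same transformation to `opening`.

lkvmrmt

Each pair mirrors across the alphabet (c↔x, l↔o, i↔r): positions sum to 25. This is the alphabet-reversal cipher (Atbash): a becomes z, b becomes y, etc.
For opening: o↔l, p↔k, e↔v, n↔m, i↔r, n↔m, g↔t.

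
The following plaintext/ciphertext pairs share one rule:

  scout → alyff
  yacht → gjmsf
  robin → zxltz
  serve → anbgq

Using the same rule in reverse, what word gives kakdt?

In scout: s→a is +8, c→l is +9, o→y is +10, u→f is +11 — the shift increases by 1 each position. Letter i (0-indexed) is shifted by i+8, so successive shifts are 8, 9, 10, ….
Undoing it on kakdt: k−8=c, a−9=r, k−10=a, d−11=s, t−12=h.

crash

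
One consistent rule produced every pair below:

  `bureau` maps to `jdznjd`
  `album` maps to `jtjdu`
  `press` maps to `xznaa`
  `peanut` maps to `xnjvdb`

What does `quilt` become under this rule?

The shift depends on letter class: consonant b→j is +8, but vowel u→d is +9. Vowels shift forward by 9 and consonants shift forward by 8.
On quilt: q(cons)+8=y, u(vowel)+9=d, i(vowel)+9=r, l(cons)+8=t, t(cons)+8=b.

ydrtb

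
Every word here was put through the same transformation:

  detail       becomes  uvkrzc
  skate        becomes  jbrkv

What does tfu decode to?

Compare letters: d→u is +17, e→v is +17, t→k is +17 — a constant shift. Every letter moves 17 places later in the alphabet, wrapping around z→a.
Undoing it on tfu: t−17=c, f−17=o, u−17=d.

cod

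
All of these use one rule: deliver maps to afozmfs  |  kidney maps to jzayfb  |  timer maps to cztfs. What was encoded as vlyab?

d(3)→a(0) and e(4)→f(5) fit y≡5x+11 (mod 26); the inverse of 5 mod 26 is 21. This is an affine cipher: with a=0,…,z=25, each position x becomes (5x+11) mod 26.
Reversing it on vlyab: v(21)→21·(21−11)≡2=c; l(11)→21·(11−11)≡0=a; y(24)→21·(24−11)≡13=n; a(0)→21·(0−11)≡3=d; b(1)→21·(1−11)≡24=y (all mod 26).

candy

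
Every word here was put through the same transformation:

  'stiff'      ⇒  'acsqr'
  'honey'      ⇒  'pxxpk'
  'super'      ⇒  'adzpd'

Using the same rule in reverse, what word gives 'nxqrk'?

In stiff: s→a is +8, t→c is +9, i→s is +10, f→q is +11 — the shift increases by 1 each position. The shift increases by 1 at each position, starting from +8: 8, 9, 10, ….
Reversing it on nxqrk: n−8=f, x−9=o, q−10=g, r−11=g, k−12=y.

foggy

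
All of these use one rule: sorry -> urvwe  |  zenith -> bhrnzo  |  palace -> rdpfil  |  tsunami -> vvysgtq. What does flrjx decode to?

In sorry: s→u is +2, o→r is +3, r→v is +4, r→w is +5 — the shift increases by 1 each position. The shift increases by 1 at each position, starting from +2: 2, 3, 4, ….
Reversing it on flrjx: f−2=d, l−3=i, r−4=n, j−5=e, x−6=r.

diner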